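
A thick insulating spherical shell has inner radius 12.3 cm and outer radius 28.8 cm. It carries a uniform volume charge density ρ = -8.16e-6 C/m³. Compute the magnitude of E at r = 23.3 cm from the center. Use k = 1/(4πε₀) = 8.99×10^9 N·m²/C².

|E| ≈ 6.11e4 V/m

Symmetry ⇒ E = E(r) r̂. Gaussian sphere of radius r = 23.3 cm (within the shell material, 12.3 cm < r < 28.8 cm).
Enclosed charge is the volume from a to r: Q_enc = (4π/3)ρ(r³ − a³) = -3.688e-7 C.
Since E is radial and uniform over the Gaussian sphere, Φ = E·4πr² = Q_enc/ε₀.
E = k|Q_enc|/r² = (8.99×10^9)(3.688×10^-7)/(0.233)² = 6.11e4 N/C.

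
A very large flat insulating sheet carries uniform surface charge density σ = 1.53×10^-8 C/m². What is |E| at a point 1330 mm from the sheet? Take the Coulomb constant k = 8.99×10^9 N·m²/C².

864 N/C

The symmetry is planar: E is normal to the sheet and the same magnitude on both sides. Take a pillbox straddling the sheet with end-cap area A.
Flux Φ = 2EA and Q_enc = σA, so 2EA = σA/ε₀ ⇒ E = |σ|/(2ε₀), independent of distance.
E = 2πk|σ| = 2π(8.99×10^9)(1.53e-8) = 864 N/C.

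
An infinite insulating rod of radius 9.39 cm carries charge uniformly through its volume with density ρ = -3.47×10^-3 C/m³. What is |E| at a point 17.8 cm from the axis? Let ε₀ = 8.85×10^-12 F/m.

Take a coaxial cylindrical Gaussian surface of radius r = 17.8 cm and length L (r > 9.39 cm, full cross-section enclosed).
λ_enc = ρ·πR² = (-3.47×10^-3)π(0.0939)² = -9.612e-5 C/m.
By Gauss's law (flux through the curved wall only), E·2πrL = λ_enc L/ε₀.
E = |λ_enc|/(2πε₀r) = (9.612e-5)/(2π·8.85×10^-12·0.178) = 9.71×10^6 N/C.

|E| ≈ 9.71e6 V/m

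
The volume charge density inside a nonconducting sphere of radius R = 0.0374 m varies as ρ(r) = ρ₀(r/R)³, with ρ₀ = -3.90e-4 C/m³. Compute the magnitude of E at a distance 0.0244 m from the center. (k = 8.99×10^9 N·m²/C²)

4.98×10^4 V/m

Use a concentric Gaussian sphere at r = 0.0244 m (r < R).
Q_enc = ∫₀^r ρ(r')·4πr'² dr' = (4πρ₀/R³) ∫₀^r r'^5 dr' = 4πρ₀ r^6/(6·R³) = -3.295×10^-9 C.
By Gauss's law, ∮E·dA = E·4πr² = Q_enc/ε₀.
E = k|Q_enc|/r² = (8.99×10^9)(3.295×10^-9)/(0.0244)² = 4.98×10^4 N/C.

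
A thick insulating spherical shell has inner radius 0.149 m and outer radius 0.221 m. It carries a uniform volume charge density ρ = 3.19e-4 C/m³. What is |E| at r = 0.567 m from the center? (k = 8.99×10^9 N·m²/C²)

Symmetry ⇒ E = E(r) r̂. Gaussian sphere of radius r = 0.567 m (r > 0.221 m, enclosing the whole shell).
Q_enc = ρ·(4π/3)(b³ − a³) = (3.19×10^-4)·(4π/3)·((0.221)³ − (0.149)³) = 1.00e-5 C.
By Gauss's law, ∮E·dA = E·4πr² = Q_enc/ε₀.
E = k|Q_enc|/r² = (8.99×10^9)(1.00e-5)/(0.567)² = 2.80×10^5 N/C.

2.80×10^5 N/C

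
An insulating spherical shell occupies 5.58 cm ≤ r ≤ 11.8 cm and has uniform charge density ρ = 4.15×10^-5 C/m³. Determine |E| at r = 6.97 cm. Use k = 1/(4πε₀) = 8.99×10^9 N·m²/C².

By spherical symmetry E is radial; choose a Gaussian sphere of radius r = 6.97 cm (within the shell material, 5.58 cm < r < 11.8 cm).
Enclosed charge is the volume from a to r: Q_enc = (4π/3)ρ(r³ − a³) = 2.866e-8 C.
Since E is radial and uniform over the Gaussian sphere, Φ = E·4πr² = Q_enc/ε₀.
E = k|Q_enc|/r² = (8.99×10^9)(2.866×10^-8)/(0.0697)² = 5.30×10^4 N/C.

|E| ≈ 5.30×10^4 V/m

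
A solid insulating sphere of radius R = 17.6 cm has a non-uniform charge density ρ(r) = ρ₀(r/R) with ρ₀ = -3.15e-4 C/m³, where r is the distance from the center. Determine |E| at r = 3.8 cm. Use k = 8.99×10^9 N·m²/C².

|E| ≈ 7.30×10^4 N/C

Take a concentric spherical Gaussian surface of radius r = 3.8 cm (r < R).
Q_enc = ∫₀^r ρ(r')·4πr'² dr' = (4πρ₀/R) ∫₀^r r'^3 dr' = 4πρ₀ r^4/(4·R) = -1.172×10^-8 C.
Since E is radial and uniform over the Gaussian sphere, Φ = E·4πr² = Q_enc/ε₀.
E = k|Q_enc|/r² = (8.99×10^9)(1.172e-8)/(0.038)² = 7.30e4 N/C.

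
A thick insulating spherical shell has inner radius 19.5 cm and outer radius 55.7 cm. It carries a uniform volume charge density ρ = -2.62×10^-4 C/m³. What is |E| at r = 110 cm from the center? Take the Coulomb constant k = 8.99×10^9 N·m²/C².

By spherical symmetry E is radial; choose a Gaussian sphere of radius r = 110 cm (r > 55.7 cm, enclosing the whole shell).
Q_enc = ρ·(4π/3)(b³ − a³) = (-2.62×10^-4)·(4π/3)·((0.557)³ − (0.195)³) = -1.815×10^-4 C.
By Gauss's law, ∮E·dA = E·4πr² = Q_enc/ε₀.
E = k|Q_enc|/r² = (8.99×10^9)(1.815e-4)/(1.1)² = 1.35×10^6 N/C.

E = 1.35×10^6 N/C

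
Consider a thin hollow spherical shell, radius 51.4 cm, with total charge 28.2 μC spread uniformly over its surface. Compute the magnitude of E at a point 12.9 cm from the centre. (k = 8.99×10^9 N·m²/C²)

E = 0 (no enclosed charge)

Use a concentric Gaussian sphere at r = 12.9 cm (inside the shell, r < 51.4 cm).
All the charge is outside the Gaussian surface: Q_enc = 0, hence E = 0 everywhere inside the shell.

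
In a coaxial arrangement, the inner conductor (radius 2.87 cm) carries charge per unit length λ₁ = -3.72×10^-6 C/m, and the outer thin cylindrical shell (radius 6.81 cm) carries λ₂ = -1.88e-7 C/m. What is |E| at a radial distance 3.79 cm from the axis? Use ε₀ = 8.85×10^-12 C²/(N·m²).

1.77×10^6 N/C

By cylindrical symmetry E is radial; use a coaxial Gaussian cylinder of radius 3.79 cm and length L (between the conductors, 2.87 cm < r < 6.81 cm).
The shell at 6.81 cm lies outside the Gaussian surface, so λ_enc = λ₁ = -3.72×10^-6 C/m.
By Gauss's law (flux through the curved wall only), E·2πrL = λ_enc L/ε₀.
E = |λ_enc|/(2πε₀r) = (3.72×10^-6)/(2π·8.85×10^-12·0.0379) = 1.77×10^6 N/C.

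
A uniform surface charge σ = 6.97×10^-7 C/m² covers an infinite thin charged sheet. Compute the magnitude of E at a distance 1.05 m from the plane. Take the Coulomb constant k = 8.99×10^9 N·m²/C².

3.94e4 V/m

Choose a cylindrical pillbox piercing the sheet, end faces (area A) parallel to it.
Flux Φ = 2EA and Q_enc = σA, so 2EA = σA/ε₀ ⇒ E = |σ|/(2ε₀), independent of distance.
E = 2πk|σ| = 2π(8.99×10^9)(6.97×10^-7) = 3.94e4 N/C.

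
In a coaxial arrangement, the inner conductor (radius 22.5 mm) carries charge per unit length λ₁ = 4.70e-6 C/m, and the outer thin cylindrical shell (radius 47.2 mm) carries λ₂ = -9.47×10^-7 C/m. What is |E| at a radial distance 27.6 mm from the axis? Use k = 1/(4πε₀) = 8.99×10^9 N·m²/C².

E = 3.06×10^6 V/m

By cylindrical symmetry E is radial; use a coaxial Gaussian cylinder of radius 27.6 mm and length L (between the conductors, 22.5 mm < r < 47.2 mm).
Only the inner wire is enclosed; the outer shell contributes nothing inside itself. λ_enc = λ₁ = 4.70×10^-6 C/m.
Gauss's law: E·2πrL = λ_enc L/ε₀.
E = 2k|λ_enc|/r = 2(8.99×10^9)(4.70×10^-6)/(0.0276) = 3.06e6 N/C.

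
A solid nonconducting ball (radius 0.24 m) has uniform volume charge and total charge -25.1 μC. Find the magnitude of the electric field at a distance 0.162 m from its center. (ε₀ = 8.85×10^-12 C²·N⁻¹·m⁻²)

|E| ≈ 2.64×10^6 V/m

By spherical symmetry E is radial; choose a Gaussian sphere of radius r = 0.162 m (r < R).
For a uniform sphere the enclosed fraction is (r/R)³, so Q_enc = (-25.1 μC)(0.162/0.24)³ = -7.719e-6 C.
Since E is radial and uniform over the Gaussian sphere, Φ = E·4πr² = Q_enc/ε₀.
E = |Q_enc|/(4πε₀r²) = (7.719e-6)/(4π·8.85×10^-12·(0.162)²) = 2.64×10^6 N/C.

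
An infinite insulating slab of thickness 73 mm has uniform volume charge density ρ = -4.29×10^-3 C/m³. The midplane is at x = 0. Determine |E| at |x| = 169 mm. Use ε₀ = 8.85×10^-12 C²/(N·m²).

|E| = 1.77e7 N/C

The point |x| = 169 mm lies outside the slab (half-thickness 0.0365 m). A symmetric pillbox spanning the full slab encloses Q_enc = ρ·d·A.
Flux = 2EA ⇒ E = |ρ|d/(2ε₀), independent of distance outside.
E = (4.29×10^-3)(0.073)/(2·8.85×10^-12) = 1.77×10^7 N/C.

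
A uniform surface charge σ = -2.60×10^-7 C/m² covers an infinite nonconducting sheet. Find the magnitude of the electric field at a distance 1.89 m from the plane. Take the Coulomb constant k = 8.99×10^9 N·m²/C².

The symmetry is planar: E is normal to the sheet and the same magnitude on both sides. Take a pillbox straddling the sheet with end-cap area A.
Flux Φ = 2EA and Q_enc = σA, so 2EA = σA/ε₀ ⇒ E = |σ|/(2ε₀), independent of distance.
E = 2πk|σ| = 2π(8.99×10^9)(2.60e-7) = 1.47×10^4 N/C.

E ≈ 1.47×10^4 N/C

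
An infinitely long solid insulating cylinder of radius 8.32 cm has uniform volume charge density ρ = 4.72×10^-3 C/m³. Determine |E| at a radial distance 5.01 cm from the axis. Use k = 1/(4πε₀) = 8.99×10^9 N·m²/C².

E = 1.34×10^7 N/C

Choose a coaxial cylinder of radius r = 5.01 cm (arbitrary length L) as the Gaussian surface (r < R).
Charge inside radius r per length L is ρ·πr²·L, so λ_enc = ρπr² = 3.722×10^-5 C/m.
By Gauss's law (flux through the curved wall only), E·2πrL = λ_enc L/ε₀.
E = 2k|λ_enc|/r = 2(8.99×10^9)(3.722×10^-5)/(0.0501) = 1.34e7 N/C.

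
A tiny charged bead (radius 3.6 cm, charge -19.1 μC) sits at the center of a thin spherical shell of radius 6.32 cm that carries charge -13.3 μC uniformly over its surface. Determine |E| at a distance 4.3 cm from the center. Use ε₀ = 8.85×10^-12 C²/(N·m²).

Use a concentric Gaussian sphere at r = 4.3 cm (between the bodies, 3.6 cm < r < 6.32 cm).
Only the inner charge is enclosed; the outer shell contributes nothing inside itself. Q_enc = -19.1 μC = -1.91e-5 C.
Gauss's law: E·4πr² = Q_enc/ε₀.
E = |Q_enc|/(4πε₀r²) = (1.91×10^-5)/(4π·8.85×10^-12·(0.043)²) = 9.29×10^7 N/C.

9.29×10^7 N/C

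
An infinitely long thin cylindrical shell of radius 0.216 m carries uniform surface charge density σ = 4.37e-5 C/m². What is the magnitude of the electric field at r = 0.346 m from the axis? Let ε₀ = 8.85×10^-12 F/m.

By cylindrical symmetry E is radial; use a coaxial Gaussian cylinder of radius 0.346 m and length L (r > 0.216 m).
The whole shell is enclosed: λ_enc = σ·2πR = (4.37×10^-5)·2π·(0.216) = 5.931e-5 C/m.
Gauss's law: E·2πrL = λ_enc L/ε₀.
E = |λ_enc|/(2πε₀r) = (5.931e-5)/(2π·8.85×10^-12·0.346) = 3.08×10^6 N/C.

|E| = 3.08e6 V/m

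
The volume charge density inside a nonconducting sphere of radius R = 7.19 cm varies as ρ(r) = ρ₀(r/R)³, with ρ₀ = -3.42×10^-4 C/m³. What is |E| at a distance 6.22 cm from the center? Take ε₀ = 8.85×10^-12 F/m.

Use a concentric Gaussian sphere at r = 6.22 cm (r < R).
Integrate the density: Q_enc = 4π ∫₀^r ρ₀(r'/R)^3 r'² dr' = 4πρ₀ r^6/(6·R³) = -1.116e-7 C.
By Gauss's law, ∮E·dA = E·4πr² = Q_enc/ε₀.
E = |Q_enc|/(4πε₀r²) = (1.116e-7)/(4π·8.85×10^-12·(0.0622)²) = 2.59×10^5 N/C.

|E| ≈ 2.59×10^5 N/C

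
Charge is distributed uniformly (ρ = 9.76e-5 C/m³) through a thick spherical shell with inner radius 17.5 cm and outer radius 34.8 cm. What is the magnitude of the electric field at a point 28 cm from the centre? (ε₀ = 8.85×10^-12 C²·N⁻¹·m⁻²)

|E| = 7.78×10^5 N/C

By spherical symmetry E is radial; choose a Gaussian sphere of radius r = 28 cm (within the shell material, 17.5 cm < r < 34.8 cm).
Only the shell between 17.5 cm and r is enclosed: Q_enc = ρ·(4π/3)(r³ − a³) = (9.76e-5)·(4π/3)·((0.28)³ − (0.175)³) = 6.783e-6 C.
Gauss's law: E·4πr² = Q_enc/ε₀.
E = |Q_enc|/(4πε₀r²) = (6.783×10^-6)/(4π·8.85×10^-12·(0.28)²) = 7.78×10^5 N/C.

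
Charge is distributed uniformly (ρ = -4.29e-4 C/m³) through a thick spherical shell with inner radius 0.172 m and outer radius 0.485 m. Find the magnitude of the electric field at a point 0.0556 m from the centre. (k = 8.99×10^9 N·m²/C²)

|E| = 0 V/m

Take a concentric spherical Gaussian surface of radius r = 0.0556 m (r < 0.172 m, inside the empty cavity).
No charge is enclosed, so by Gauss's law E·4πr² = 0 ⇒ E = 0.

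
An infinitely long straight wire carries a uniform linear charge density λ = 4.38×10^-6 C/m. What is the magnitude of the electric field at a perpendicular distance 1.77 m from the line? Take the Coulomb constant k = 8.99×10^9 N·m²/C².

E = 4.45×10^4 V/m

By cylindrical symmetry E is radial; use a coaxial Gaussian cylinder of radius 1.77 m and length L.
Q_enc = λL, so λ_enc = 4.38×10^-6 C/m.
Gauss's law: E·2πrL = λ_enc L/ε₀.
E = 2k|λ_enc|/r = 2(8.99×10^9)(4.38×10^-6)/(1.77) = 4.45e4 N/C.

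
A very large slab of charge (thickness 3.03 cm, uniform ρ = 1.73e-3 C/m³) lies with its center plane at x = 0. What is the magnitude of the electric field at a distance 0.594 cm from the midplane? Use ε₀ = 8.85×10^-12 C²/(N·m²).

By symmetry E is perpendicular to the slab. A Gaussian pillbox from −0.594 cm to +0.594 cm (face area A) lies entirely within the slab.
Q_enc = ρ·(2x)·A and flux = 2EA, so 2EA = 2ρxA/ε₀ ⇒ E = |ρ|x/ε₀.
E = (1.73×10^-3)(0.00594)/(8.85×10^-12) = 1.16e6 N/C.

E = 1.16×10^6 V/m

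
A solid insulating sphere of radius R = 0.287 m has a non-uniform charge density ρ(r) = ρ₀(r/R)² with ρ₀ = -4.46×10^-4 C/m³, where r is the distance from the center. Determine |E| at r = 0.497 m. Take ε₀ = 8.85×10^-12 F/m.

E = 9.65×10^5 N/C

By spherical symmetry E is radial; choose a Gaussian sphere of radius r = 0.497 m (r > R, all charge enclosed).
Q_enc = 4π ∫₀^R ρ₀(r'/R)^2 r'² dr' = 4πρ₀R³/5 = -2.65×10^-5 C.
Gauss's law: E·4πr² = Q_enc/ε₀.
E = |Q_enc|/(4πε₀r²) = (2.65×10^-5)/(4π·8.85×10^-12·(0.497)²) = 9.65×10^5 N/C.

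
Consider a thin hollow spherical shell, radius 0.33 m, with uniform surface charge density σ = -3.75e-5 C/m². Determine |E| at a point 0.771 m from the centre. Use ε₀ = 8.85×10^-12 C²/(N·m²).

E = 7.76e5 N/C

By spherical symmetry E is radial; choose a Gaussian sphere of radius r = 0.771 m (r > 0.33 m).
The entire shell is enclosed: Q_enc = σ·4πR² = (-3.75e-5)·4π·(0.33)² = -5.132×10^-5 C.
Gauss's law: E·4πr² = Q_enc/ε₀.
E = |Q_enc|/(4πε₀r²) = (5.132e-5)/(4π·8.85×10^-12·(0.771)²) = 7.76e5 N/C.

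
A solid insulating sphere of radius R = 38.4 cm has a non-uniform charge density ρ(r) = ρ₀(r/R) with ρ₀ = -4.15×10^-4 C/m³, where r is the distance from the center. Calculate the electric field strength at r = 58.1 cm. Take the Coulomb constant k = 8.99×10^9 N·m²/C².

By spherical symmetry E is radial; choose a Gaussian sphere of radius r = 58.1 cm (r > R, all charge enclosed).
Q_enc = 4π ∫₀^R ρ₀(r'/R)^1 r'² dr' = 4πρ₀R³/4 = -7.382e-5 C.
Gauss's law: E·4πr² = Q_enc/ε₀.
E = k|Q_enc|/r² = (8.99×10^9)(7.382×10^-5)/(0.581)² = 1.97e6 N/C.

E = 1.97e6 V/m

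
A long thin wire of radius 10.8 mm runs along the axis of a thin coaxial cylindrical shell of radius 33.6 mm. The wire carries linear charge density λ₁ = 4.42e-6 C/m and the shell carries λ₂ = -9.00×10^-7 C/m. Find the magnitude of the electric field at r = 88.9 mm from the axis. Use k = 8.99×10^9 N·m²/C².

Choose a coaxial cylinder of radius r = 88.9 mm (arbitrary length L) as the Gaussian surface (r > 33.6 mm, enclosing both).
λ_enc = λ₁ + λ₂ = (4.42×10^-6) + (-9.00×10^-7) = 3.52×10^-6 C/m.
Applying ∮E·dA = Q_enc/ε₀ with the end caps contributing no flux:
E = 2k|λ_enc|/r = 2(8.99×10^9)(3.52×10^-6)/(0.0889) = 7.12e5 N/C.

E = 7.12×10^5 N/C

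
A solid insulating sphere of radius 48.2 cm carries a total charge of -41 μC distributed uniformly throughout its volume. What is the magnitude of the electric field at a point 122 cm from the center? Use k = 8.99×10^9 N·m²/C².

By spherical symmetry E is radial; choose a Gaussian sphere of radius r = 122 cm (r > R, so the entire charge is enclosed).
Q_enc = -41 μC = -4.10×10^-5 C.
Applying ∮E·dA = Q_enc/ε₀ with Φ = E(4πr²):
E = k|Q_enc|/r² = (8.99×10^9)(4.10×10^-5)/(1.22)² = 2.48×10^5 N/C.

|E| = 2.48e5 V/m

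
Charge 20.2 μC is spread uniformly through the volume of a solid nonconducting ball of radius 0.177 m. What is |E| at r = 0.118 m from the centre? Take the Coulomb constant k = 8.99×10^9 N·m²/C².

Symmetry ⇒ E = E(r) r̂. Gaussian sphere of radius r = 0.118 m (r < R).
Only the charge within r is enclosed: Q_enc = Q·(r/R)³ = (20.2 μC)·(0.118 m/0.177 m)³ = 5.985e-6 C.
By Gauss's law, ∮E·dA = E·4πr² = Q_enc/ε₀.
E = k|Q_enc|/r² = (8.99×10^9)(5.985e-6)/(0.118)² = 3.86×10^6 N/C.

|E| = 3.86×10^6 N/C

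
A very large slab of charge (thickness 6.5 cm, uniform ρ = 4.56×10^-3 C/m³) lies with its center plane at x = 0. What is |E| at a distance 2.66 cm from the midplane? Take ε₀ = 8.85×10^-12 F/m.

By symmetry E is perpendicular to the slab. A Gaussian pillbox from −2.66 cm to +2.66 cm (face area A) lies entirely within the slab.
Q_enc = ρ·(2x)·A and flux = 2EA, so 2EA = 2ρxA/ε₀ ⇒ E = |ρ|x/ε₀.
E = (4.56×10^-3)(0.0266)/(8.85×10^-12) = 1.37e7 N/C.

|E| = 1.37e7 V/m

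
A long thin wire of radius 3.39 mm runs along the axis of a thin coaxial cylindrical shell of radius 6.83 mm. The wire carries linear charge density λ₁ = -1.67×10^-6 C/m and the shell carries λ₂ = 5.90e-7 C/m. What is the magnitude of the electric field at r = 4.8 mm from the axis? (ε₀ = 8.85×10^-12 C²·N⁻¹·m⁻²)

|E| = 6.26e6 V/m

By cylindrical symmetry E is radial; use a coaxial Gaussian cylinder of radius 4.8 mm and length L (between the conductors, 3.39 mm < r < 6.83 mm).
The shell at 6.83 mm lies outside the Gaussian surface, so λ_enc = λ₁ = -1.67e-6 C/m.
Since E is radial and uniform over the curved surface, Φ = E·2πrL = Q_enc/ε₀ = λ_enc L/ε₀.
E = |λ_enc|/(2πε₀r) = (1.67e-6)/(2π·8.85×10^-12·0.0048) = 6.26×10^6 N/C.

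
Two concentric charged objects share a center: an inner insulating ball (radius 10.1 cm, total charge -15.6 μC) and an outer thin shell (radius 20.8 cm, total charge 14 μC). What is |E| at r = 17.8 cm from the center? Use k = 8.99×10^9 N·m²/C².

Use a concentric Gaussian sphere at r = 17.8 cm (between the bodies, 10.1 cm < r < 20.8 cm).
Only the inner charge is enclosed; the outer shell contributes nothing inside itself. Q_enc = -15.6 μC = -1.56e-5 C.
By Gauss's law, ∮E·dA = E·4πr² = Q_enc/ε₀.
E = k|Q_enc|/r² = (8.99×10^9)(1.56×10^-5)/(0.178)² = 4.43×10^6 N/C.

E ≈ 4.43×10^6 V/m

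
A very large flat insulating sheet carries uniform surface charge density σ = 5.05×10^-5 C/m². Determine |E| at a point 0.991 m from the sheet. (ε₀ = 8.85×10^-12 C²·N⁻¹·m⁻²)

Choose a cylindrical pillbox piercing the sheet, end faces (area A) parallel to it.
Only the two end caps contribute flux: Φ = 2EA. With Q_enc = σA, Gauss's law gives E = |σ|/(2ε₀).
E = |σ|/(2ε₀) = (5.05×10^-5)/(2·8.85×10^-12) = 2.85e6 N/C.

|E| = 2.85×10^6 N/C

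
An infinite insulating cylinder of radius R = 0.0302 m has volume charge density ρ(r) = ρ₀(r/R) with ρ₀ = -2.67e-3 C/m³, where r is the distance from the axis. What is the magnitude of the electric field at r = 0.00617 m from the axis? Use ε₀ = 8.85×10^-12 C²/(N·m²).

E ≈ 1.27e5 N/C

Take a coaxial cylindrical Gaussian surface of radius r = 0.00617 m and length L (r < R).
Integrating ρ over the cross-section to radius r: λ_enc = (2πρ₀/R) ∫₀^r r'^2 dr' = 2πρ₀ r^3/(3·R) = -4.349e-8 C/m.
Since E is radial and uniform over the curved surface, Φ = E·2πrL = Q_enc/ε₀ = λ_enc L/ε₀.
E = |λ_enc|/(2πε₀r) = (4.349e-8)/(2π·8.85×10^-12·0.00617) = 1.27e5 N/C.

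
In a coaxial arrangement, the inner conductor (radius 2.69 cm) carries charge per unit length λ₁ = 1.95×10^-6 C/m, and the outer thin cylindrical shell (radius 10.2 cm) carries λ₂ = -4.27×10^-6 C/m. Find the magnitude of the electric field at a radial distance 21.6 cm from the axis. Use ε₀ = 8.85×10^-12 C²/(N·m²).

Take a coaxial cylindrical Gaussian surface of radius r = 21.6 cm and length L (r > 10.2 cm, enclosing both).
λ_enc = λ₁ + λ₂ = (1.95×10^-6) + (-4.27×10^-6) = -2.32×10^-6 C/m.
By Gauss's law (flux through the curved wall only), E·2πrL = λ_enc L/ε₀.
E = |λ_enc|/(2πε₀r) = (2.32e-6)/(2π·8.85×10^-12·0.216) = 1.93×10^5 N/C.

1.93×10^5 N/C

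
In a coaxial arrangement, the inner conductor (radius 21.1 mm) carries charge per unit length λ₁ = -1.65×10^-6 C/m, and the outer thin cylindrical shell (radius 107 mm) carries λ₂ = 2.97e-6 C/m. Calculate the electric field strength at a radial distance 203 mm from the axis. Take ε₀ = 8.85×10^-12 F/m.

Coaxial Gaussian cylinder, radius r = 203 mm, length L (r > 107 mm, enclosing both).
λ_enc = λ₁ + λ₂ = (-1.65e-6) + (2.97×10^-6) = 1.32e-6 C/m.
Applying ∮E·dA = Q_enc/ε₀ with the end caps contributing no flux:
E = |λ_enc|/(2πε₀r) = (1.32×10^-6)/(2π·8.85×10^-12·0.203) = 1.17×10^5 N/C.

1.17×10^5 N/C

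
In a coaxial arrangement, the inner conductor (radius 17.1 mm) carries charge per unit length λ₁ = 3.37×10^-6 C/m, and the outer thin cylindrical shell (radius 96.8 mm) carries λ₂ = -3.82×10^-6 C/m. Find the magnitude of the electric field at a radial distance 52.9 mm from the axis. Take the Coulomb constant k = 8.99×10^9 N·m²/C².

By cylindrical symmetry E is radial; use a coaxial Gaussian cylinder of radius 52.9 mm and length L (between the conductors, 17.1 mm < r < 96.8 mm).
Only the inner wire is enclosed; the outer shell contributes nothing inside itself. λ_enc = λ₁ = 3.37×10^-6 C/m.
Since E is radial and uniform over the curved surface, Φ = E·2πrL = Q_enc/ε₀ = λ_enc L/ε₀.
E = 2k|λ_enc|/r = 2(8.99×10^9)(3.37e-6)/(0.0529) = 1.15×10^6 N/C.

E = 1.15e6 V/m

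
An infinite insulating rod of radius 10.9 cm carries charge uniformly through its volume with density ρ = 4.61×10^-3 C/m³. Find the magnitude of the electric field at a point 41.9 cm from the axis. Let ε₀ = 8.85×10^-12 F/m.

Coaxial Gaussian cylinder, radius r = 41.9 cm, length L (r > 10.9 cm, full cross-section enclosed).
λ_enc = ρ·πR² = (4.61×10^-3)π(0.109)² = 1.721e-4 C/m.
Gauss's law: E·2πrL = λ_enc L/ε₀.
E = |λ_enc|/(2πε₀r) = (1.721×10^-4)/(2π·8.85×10^-12·0.419) = 7.39×10^6 N/C.

E ≈ 7.39e6 V/m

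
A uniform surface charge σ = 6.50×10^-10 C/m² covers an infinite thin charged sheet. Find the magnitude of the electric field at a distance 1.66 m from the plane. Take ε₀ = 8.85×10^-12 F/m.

|E| = 36.7 N/C

The symmetry is planar: E is normal to the sheet and the same magnitude on both sides. Take a pillbox straddling the sheet with end-cap area A.
Only the two end caps contribute flux: Φ = 2EA. With Q_enc = σA, Gauss's law gives E = |σ|/(2ε₀).
E = |σ|/(2ε₀) = (6.50×10^-10)/(2·8.85×10^-12) = 36.7 N/C.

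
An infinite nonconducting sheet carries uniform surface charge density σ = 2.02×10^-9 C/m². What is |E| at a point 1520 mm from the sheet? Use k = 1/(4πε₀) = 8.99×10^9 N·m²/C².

By planar symmetry E is perpendicular to the sheet and uniform; use a Gaussian pillbox with flat faces of area A on each side of the sheet.
Flux Φ = 2EA and Q_enc = σA, so 2EA = σA/ε₀ ⇒ E = |σ|/(2ε₀), independent of distance.
E = 2πk|σ| = 2π(8.99×10^9)(2.02×10^-9) = 114 N/C.

E = 114 N/C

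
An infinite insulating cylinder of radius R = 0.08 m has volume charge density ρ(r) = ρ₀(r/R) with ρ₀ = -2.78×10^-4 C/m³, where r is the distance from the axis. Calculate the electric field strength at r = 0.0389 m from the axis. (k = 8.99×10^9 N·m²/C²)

Take a coaxial cylindrical Gaussian surface of radius r = 0.0389 m and length L (r < R).
λ_enc = ∫₀^r ρ(r')·2πr' dr' = (2πρ₀/R)·r^3/3 = -4.284e-7 C/m.
By Gauss's law (flux through the curved wall only), E·2πrL = λ_enc L/ε₀.
E = 2k|λ_enc|/r = 2(8.99×10^9)(4.284×10^-7)/(0.0389) = 1.98×10^5 N/C.

|E| = 1.98e5 V/m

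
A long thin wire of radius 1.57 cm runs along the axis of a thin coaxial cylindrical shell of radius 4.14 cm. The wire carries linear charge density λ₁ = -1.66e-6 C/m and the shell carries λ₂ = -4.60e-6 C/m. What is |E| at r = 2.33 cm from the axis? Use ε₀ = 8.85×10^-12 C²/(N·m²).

By cylindrical symmetry E is radial; use a coaxial Gaussian cylinder of radius 2.33 cm and length L (between the conductors, 1.57 cm < r < 4.14 cm).
Only the inner wire is enclosed; the outer shell contributes nothing inside itself. λ_enc = λ₁ = -1.66×10^-6 C/m.
By Gauss's law (flux through the curved wall only), E·2πrL = λ_enc L/ε₀.
E = |λ_enc|/(2πε₀r) = (1.66×10^-6)/(2π·8.85×10^-12·0.0233) = 1.28×10^6 N/C.

|E| = 1.28e6 V/m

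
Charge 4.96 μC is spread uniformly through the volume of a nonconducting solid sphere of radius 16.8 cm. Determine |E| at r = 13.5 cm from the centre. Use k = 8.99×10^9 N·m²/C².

Use a concentric Gaussian sphere at r = 13.5 cm (r < R).
Only the charge within r is enclosed: Q_enc = Q·(r/R)³ = (4.96 μC)·(13.5 cm/16.8 cm)³ = 2.574×10^-6 C.
Applying ∮E·dA = Q_enc/ε₀ with Φ = E(4πr²):
E = k|Q_enc|/r² = (8.99×10^9)(2.574e-6)/(0.135)² = 1.27e6 N/C.

|E| = 1.27×10^6 N/C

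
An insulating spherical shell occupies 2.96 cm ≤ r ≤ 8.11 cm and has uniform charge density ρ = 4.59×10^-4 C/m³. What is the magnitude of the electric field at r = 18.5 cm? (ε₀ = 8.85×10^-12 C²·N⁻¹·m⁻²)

E = 2.56×10^5 N/C

Use a concentric Gaussian sphere at r = 18.5 cm (r > 8.11 cm, enclosing the whole shell).
Q_enc = ρ·(4π/3)(b³ − a³) = (4.59e-4)·(4π/3)·((0.0811)³ − (0.0296)³) = 9.757×10^-7 C.
Applying ∮E·dA = Q_enc/ε₀ with Φ = E(4πr²):
E = |Q_enc|/(4πε₀r²) = (9.757×10^-7)/(4π·8.85×10^-12·(0.185)²) = 2.56×10^5 N/C.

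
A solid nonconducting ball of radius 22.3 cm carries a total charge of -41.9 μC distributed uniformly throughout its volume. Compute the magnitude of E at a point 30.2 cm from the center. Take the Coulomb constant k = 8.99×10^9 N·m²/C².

4.13×10^6 N/C

By spherical symmetry E is radial; choose a Gaussian sphere of radius r = 30.2 cm (r > R, so the entire charge is enclosed).
Q_enc = -41.9 μC = -4.19e-5 C.
Applying ∮E·dA = Q_enc/ε₀ with Φ = E(4πr²):
E = k|Q_enc|/r² = (8.99×10^9)(4.19×10^-5)/(0.302)² = 4.13×10^6 N/C.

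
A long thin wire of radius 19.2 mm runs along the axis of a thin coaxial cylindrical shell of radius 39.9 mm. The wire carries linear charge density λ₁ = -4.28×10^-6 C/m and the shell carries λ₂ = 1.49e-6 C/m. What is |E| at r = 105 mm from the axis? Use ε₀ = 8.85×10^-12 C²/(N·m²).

By cylindrical symmetry E is radial; use a coaxial Gaussian cylinder of radius 105 mm and length L (r > 39.9 mm, enclosing both).
λ_enc = λ₁ + λ₂ = (-4.28×10^-6) + (1.49e-6) = -2.79×10^-6 C/m.
Since E is radial and uniform over the curved surface, Φ = E·2πrL = Q_enc/ε₀ = λ_enc L/ε₀.
E = |λ_enc|/(2πε₀r) = (2.79e-6)/(2π·8.85×10^-12·0.105) = 4.78e5 N/C.

|E| ≈ 4.78×10^5 N/C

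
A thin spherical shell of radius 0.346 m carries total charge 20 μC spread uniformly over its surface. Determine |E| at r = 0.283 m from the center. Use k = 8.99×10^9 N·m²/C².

Use a concentric Gaussian sphere at r = 0.283 m (inside the shell, r < 0.346 m).
No charge lies within this surface, so Q_enc = 0 and Gauss's law gives E·4πr² = 0 ⇒ E = 0.

E = 0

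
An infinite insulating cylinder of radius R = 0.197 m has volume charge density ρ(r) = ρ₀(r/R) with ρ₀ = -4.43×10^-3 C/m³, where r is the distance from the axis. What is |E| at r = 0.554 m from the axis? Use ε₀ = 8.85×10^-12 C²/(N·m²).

|E| = 1.17e7 V/m

Choose a coaxial cylinder of radius r = 0.554 m (arbitrary length L) as the Gaussian surface (r > R, full charge per length enclosed).
λ_enc = 2π ∫₀^R ρ₀(r'/R)^1 r' dr' = 2πρ₀R²/3 = -3.601e-4 C/m.
Applying ∮E·dA = Q_enc/ε₀ with the end caps contributing no flux:
E = |λ_enc|/(2πε₀r) = (3.601×10^-4)/(2π·8.85×10^-12·0.554) = 1.17e7 N/C.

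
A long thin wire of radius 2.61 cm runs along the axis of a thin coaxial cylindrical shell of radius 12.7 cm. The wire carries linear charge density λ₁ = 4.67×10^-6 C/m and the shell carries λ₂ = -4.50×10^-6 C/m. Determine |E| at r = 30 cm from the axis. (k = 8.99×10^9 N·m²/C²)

By cylindrical symmetry E is radial; use a coaxial Gaussian cylinder of radius 30 cm and length L (r > 12.7 cm, enclosing both).
λ_enc = λ₁ + λ₂ = (4.67×10^-6) + (-4.50×10^-6) = 1.70×10^-7 C/m.
Gauss's law: E·2πrL = λ_enc L/ε₀.
E = 2k|λ_enc|/r = 2(8.99×10^9)(1.70×10^-7)/(0.3) = 1.02×10^4 N/C.

E ≈ 1.02×10^4 N/C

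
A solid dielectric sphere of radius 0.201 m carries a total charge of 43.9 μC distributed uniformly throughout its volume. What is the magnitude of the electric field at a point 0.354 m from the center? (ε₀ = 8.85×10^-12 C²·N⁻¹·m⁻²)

E = 3.15×10^6 N/C

Take a concentric spherical Gaussian surface of radius r = 0.354 m (r > R, so the entire charge is enclosed).
Q_enc = 43.9 μC = 4.39×10^-5 C.
Applying ∮E·dA = Q_enc/ε₀ with Φ = E(4πr²):
E = |Q_enc|/(4πε₀r²) = (4.39×10^-5)/(4π·8.85×10^-12·(0.354)²) = 3.15×10^6 N/C.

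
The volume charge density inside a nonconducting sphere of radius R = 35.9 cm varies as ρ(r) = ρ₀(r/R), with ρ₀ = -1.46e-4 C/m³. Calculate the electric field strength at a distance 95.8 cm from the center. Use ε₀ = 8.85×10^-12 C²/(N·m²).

E ≈ 2.08×10^5 N/C

Symmetry ⇒ E = E(r) r̂. Gaussian sphere of radius r = 95.8 cm (r > R, all charge enclosed).
Q_enc = 4π ∫₀^R ρ₀(r'/R)^1 r'² dr' = 4πρ₀R³/4 = -2.122e-5 C.
Applying ∮E·dA = Q_enc/ε₀ with Φ = E(4πr²):
E = |Q_enc|/(4πε₀r²) = (2.122e-5)/(4π·8.85×10^-12·(0.958)²) = 2.08×10^5 N/C.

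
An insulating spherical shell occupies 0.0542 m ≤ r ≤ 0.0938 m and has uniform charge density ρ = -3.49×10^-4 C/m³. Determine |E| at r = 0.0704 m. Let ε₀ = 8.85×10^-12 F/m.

|E| ≈ 5.03×10^5 N/C

Take a concentric spherical Gaussian surface of radius r = 0.0704 m (within the shell material, 0.0542 m < r < 0.0938 m).
Only the shell between 0.0542 m and r is enclosed: Q_enc = ρ·(4π/3)(r³ − a³) = (-3.49e-4)·(4π/3)·((0.0704)³ − (0.0542)³) = -2.773e-7 C.
By Gauss's law, ∮E·dA = E·4πr² = Q_enc/ε₀.
E = |Q_enc|/(4πε₀r²) = (2.773×10^-7)/(4π·8.85×10^-12·(0.0704)²) = 5.03×10^5 N/C.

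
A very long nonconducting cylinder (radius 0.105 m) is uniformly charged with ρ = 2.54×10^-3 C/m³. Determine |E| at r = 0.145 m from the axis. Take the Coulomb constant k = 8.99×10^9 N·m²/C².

E = 1.09e7 N/C

Choose a coaxial cylinder of radius r = 0.145 m (arbitrary length L) as the Gaussian surface (r > 0.105 m, full cross-section enclosed).
λ_enc = ρ·πR² = (2.54×10^-3)π(0.105)² = 8.798×10^-5 C/m.
Since E is radial and uniform over the curved surface, Φ = E·2πrL = Q_enc/ε₀ = λ_enc L/ε₀.
E = 2k|λ_enc|/r = 2(8.99×10^9)(8.798e-5)/(0.145) = 1.09×10^7 N/C.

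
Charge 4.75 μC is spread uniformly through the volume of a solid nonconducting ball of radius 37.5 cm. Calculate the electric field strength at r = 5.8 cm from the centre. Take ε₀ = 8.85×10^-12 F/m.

4.70×10^4 N/C

Take a concentric spherical Gaussian surface of radius r = 5.8 cm (r < R).
For a uniform sphere the enclosed fraction is (r/R)³, so Q_enc = (4.75 μC)(0.058/0.375)³ = 1.757×10^-8 C.
Applying ∮E·dA = Q_enc/ε₀ with Φ = E(4πr²):
E = |Q_enc|/(4πε₀r²) = (1.757×10^-8)/(4π·8.85×10^-12·(0.058)²) = 4.70×10^4 N/C.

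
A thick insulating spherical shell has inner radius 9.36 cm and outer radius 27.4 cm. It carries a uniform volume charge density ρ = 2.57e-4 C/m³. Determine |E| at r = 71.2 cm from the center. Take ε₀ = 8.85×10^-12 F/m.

|E| = 3.77e5 N/C

Symmetry ⇒ E = E(r) r̂. Gaussian sphere of radius r = 71.2 cm (r > 27.4 cm, enclosing the whole shell).
Q_enc = ρ·(4π/3)(b³ − a³) = (2.57×10^-4)·(4π/3)·((0.274)³ − (0.0936)³) = 2.126e-5 C.
Since E is radial and uniform over the Gaussian sphere, Φ = E·4πr² = Q_enc/ε₀.
E = |Q_enc|/(4πε₀r²) = (2.126×10^-5)/(4π·8.85×10^-12·(0.712)²) = 3.77e5 N/C.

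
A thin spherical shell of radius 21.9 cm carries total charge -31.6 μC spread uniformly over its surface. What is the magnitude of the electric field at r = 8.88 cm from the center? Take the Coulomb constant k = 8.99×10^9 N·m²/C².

|E| = 0 V/m

Take a concentric spherical Gaussian surface of radius r = 8.88 cm (inside the shell, r < 21.9 cm).
No charge lies within this surface, so Q_enc = 0 and Gauss's law gives E·4πr² = 0 ⇒ E = 0.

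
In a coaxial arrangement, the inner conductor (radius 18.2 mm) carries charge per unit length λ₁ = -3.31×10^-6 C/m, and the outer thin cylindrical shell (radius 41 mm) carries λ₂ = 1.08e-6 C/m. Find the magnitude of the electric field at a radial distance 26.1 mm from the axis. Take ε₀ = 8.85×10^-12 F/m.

Choose a coaxial cylinder of radius r = 26.1 mm (arbitrary length L) as the Gaussian surface (between the conductors, 18.2 mm < r < 41 mm).
Only the inner wire is enclosed; the outer shell contributes nothing inside itself. λ_enc = λ₁ = -3.31e-6 C/m.
Applying ∮E·dA = Q_enc/ε₀ with the end caps contributing no flux:
E = |λ_enc|/(2πε₀r) = (3.31×10^-6)/(2π·8.85×10^-12·0.0261) = 2.28×10^6 N/C.

|E| = 2.28×10^6 N/C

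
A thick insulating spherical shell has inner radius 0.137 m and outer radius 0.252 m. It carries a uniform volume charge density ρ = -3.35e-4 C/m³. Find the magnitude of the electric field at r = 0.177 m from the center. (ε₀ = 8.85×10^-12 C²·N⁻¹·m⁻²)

E ≈ 1.20×10^6 N/C

By spherical symmetry E is radial; choose a Gaussian sphere of radius r = 0.177 m (within the shell material, 0.137 m < r < 0.252 m).
Only the shell between 0.137 m and r is enclosed: Q_enc = ρ·(4π/3)(r³ − a³) = (-3.35×10^-4)·(4π/3)·((0.177)³ − (0.137)³) = -4.173×10^-6 C.
Since E is radial and uniform over the Gaussian sphere, Φ = E·4πr² = Q_enc/ε₀.
E = |Q_enc|/(4πε₀r²) = (4.173×10^-6)/(4π·8.85×10^-12·(0.177)²) = 1.20×10^6 N/C.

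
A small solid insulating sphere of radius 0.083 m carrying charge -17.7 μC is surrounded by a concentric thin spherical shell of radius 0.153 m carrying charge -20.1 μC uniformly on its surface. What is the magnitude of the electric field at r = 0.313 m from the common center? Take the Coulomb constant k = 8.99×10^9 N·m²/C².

Symmetry ⇒ E = E(r) r̂. Gaussian sphere of radius r = 0.313 m (r > 0.153 m, enclosing both).
Q_enc = (-17.7 μC) + (-20.1 μC) = -3.78×10^-5 C.
Applying ∮E·dA = Q_enc/ε₀ with Φ = E(4πr²):
E = k|Q_enc|/r² = (8.99×10^9)(3.78×10^-5)/(0.313)² = 3.47×10^6 N/C.

E ≈ 3.47e6 V/m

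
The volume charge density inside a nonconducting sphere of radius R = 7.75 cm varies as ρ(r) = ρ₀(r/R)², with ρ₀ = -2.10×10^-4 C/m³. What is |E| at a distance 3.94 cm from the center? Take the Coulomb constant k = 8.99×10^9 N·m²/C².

E = 4.83×10^4 N/C

By spherical symmetry E is radial; choose a Gaussian sphere of radius r = 3.94 cm (r < R).
Integrate the density: Q_enc = 4π ∫₀^r ρ₀(r'/R)^2 r'² dr' = 4πρ₀ r^5/(5·R²) = -8.343×10^-9 C.
Gauss's law: E·4πr² = Q_enc/ε₀.
E = k|Q_enc|/r² = (8.99×10^9)(8.343e-9)/(0.0394)² = 4.83×10^4 N/C.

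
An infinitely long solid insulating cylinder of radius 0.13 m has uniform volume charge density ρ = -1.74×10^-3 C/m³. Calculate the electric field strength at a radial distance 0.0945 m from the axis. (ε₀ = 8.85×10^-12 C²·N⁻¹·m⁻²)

E = 9.29e6 V/m

Choose a coaxial cylinder of radius r = 0.0945 m (arbitrary length L) as the Gaussian surface (r < R).
Charge inside radius r per length L is ρ·πr²·L, so λ_enc = ρπr² = -4.882×10^-5 C/m.
By Gauss's law (flux through the curved wall only), E·2πrL = λ_enc L/ε₀.
E = |λ_enc|/(2πε₀r) = (4.882×10^-5)/(2π·8.85×10^-12·0.0945) = 9.29×10^6 N/C.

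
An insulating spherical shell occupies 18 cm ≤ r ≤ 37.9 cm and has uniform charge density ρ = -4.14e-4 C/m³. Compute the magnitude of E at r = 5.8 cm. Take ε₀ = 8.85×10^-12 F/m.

E = 0 (no enclosed charge)

Take a concentric spherical Gaussian surface of radius r = 5.8 cm (r < 18 cm, inside the empty cavity).
No charge is enclosed, so by Gauss's law E·4πr² = 0 ⇒ E = 0.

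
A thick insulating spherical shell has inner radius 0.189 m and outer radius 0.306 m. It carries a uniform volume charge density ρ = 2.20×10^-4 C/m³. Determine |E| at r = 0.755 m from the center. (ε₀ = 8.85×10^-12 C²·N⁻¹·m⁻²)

E = 3.18×10^5 N/C

Use a concentric Gaussian sphere at r = 0.755 m (r > 0.306 m, enclosing the whole shell).
Q_enc = ρ·(4π/3)(b³ − a³) = (2.20×10^-4)·(4π/3)·((0.306)³ − (0.189)³) = 2.018×10^-5 C.
Gauss's law: E·4πr² = Q_enc/ε₀.
E = |Q_enc|/(4πε₀r²) = (2.018×10^-5)/(4π·8.85×10^-12·(0.755)²) = 3.18×10^5 N/C.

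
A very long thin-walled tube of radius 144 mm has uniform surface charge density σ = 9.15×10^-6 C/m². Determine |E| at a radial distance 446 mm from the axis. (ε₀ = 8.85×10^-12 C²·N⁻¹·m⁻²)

By cylindrical symmetry E is radial; use a coaxial Gaussian cylinder of radius 446 mm and length L (r > 144 mm).
The whole shell is enclosed: λ_enc = σ·2πR = (9.15×10^-6)·2π·(0.144) = 8.279e-6 C/m.
Gauss's law: E·2πrL = λ_enc L/ε₀.
E = |λ_enc|/(2πε₀r) = (8.279e-6)/(2π·8.85×10^-12·0.446) = 3.34×10^5 N/C.

E = 3.34e5 V/m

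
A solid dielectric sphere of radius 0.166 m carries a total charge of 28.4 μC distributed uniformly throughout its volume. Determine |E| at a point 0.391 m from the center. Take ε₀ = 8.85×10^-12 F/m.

By spherical symmetry E is radial; choose a Gaussian sphere of radius r = 0.391 m (r > R, so the entire charge is enclosed).
Q_enc = 28.4 μC = 2.84×10^-5 C.
Applying ∮E·dA = Q_enc/ε₀ with Φ = E(4πr²):
E = |Q_enc|/(4πε₀r²) = (2.84e-5)/(4π·8.85×10^-12·(0.391)²) = 1.67e6 N/C.

1.67e6 V/m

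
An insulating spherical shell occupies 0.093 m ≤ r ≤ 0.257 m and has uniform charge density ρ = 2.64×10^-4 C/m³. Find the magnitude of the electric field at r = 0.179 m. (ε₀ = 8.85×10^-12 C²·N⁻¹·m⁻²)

By spherical symmetry E is radial; choose a Gaussian sphere of radius r = 0.179 m (within the shell material, 0.093 m < r < 0.257 m).
Enclosed charge is the volume from a to r: Q_enc = (4π/3)ρ(r³ − a³) = 5.453e-6 C.
Gauss's law: E·4πr² = Q_enc/ε₀.
E = |Q_enc|/(4πε₀r²) = (5.453e-6)/(4π·8.85×10^-12·(0.179)²) = 1.53×10^6 N/C.

|E| ≈ 1.53×10^6 N/C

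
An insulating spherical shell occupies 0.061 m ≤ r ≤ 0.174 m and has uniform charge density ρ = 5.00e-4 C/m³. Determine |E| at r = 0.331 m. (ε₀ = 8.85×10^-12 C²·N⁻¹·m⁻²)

E ≈ 8.67×10^5 N/C

Take a concentric spherical Gaussian surface of radius r = 0.331 m (r > 0.174 m, enclosing the whole shell).
Q_enc = ρ·(4π/3)(b³ − a³) = (5.00×10^-4)·(4π/3)·((0.174)³ − (0.061)³) = 1.056×10^-5 C.
Since E is radial and uniform over the Gaussian sphere, Φ = E·4πr² = Q_enc/ε₀.
E = |Q_enc|/(4πε₀r²) = (1.056×10^-5)/(4π·8.85×10^-12·(0.331)²) = 8.67×10^5 N/C.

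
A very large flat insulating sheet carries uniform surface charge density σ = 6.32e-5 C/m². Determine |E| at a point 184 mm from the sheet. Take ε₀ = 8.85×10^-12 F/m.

Choose a cylindrical pillbox piercing the sheet, end faces (area A) parallel to it.
Flux Φ = 2EA and Q_enc = σA, so 2EA = σA/ε₀ ⇒ E = |σ|/(2ε₀), independent of distance.
E = |σ|/(2ε₀) = (6.32×10^-5)/(2·8.85×10^-12) = 3.57×10^6 N/C.

E ≈ 3.57×10^6 N/C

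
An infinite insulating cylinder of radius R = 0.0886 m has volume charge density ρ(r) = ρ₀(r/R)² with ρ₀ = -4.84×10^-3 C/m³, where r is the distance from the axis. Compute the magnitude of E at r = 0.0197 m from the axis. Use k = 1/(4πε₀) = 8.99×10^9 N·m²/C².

Coaxial Gaussian cylinder, radius r = 0.0197 m, length L (r < R).
λ_enc = ∫₀^r ρ(r')·2πr' dr' = (2πρ₀/R²)·r^4/4 = -1.459×10^-7 C/m.
Gauss's law: E·2πrL = λ_enc L/ε₀.
E = 2k|λ_enc|/r = 2(8.99×10^9)(1.459×10^-7)/(0.0197) = 1.33×10^5 N/C.

1.33×10^5 N/C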